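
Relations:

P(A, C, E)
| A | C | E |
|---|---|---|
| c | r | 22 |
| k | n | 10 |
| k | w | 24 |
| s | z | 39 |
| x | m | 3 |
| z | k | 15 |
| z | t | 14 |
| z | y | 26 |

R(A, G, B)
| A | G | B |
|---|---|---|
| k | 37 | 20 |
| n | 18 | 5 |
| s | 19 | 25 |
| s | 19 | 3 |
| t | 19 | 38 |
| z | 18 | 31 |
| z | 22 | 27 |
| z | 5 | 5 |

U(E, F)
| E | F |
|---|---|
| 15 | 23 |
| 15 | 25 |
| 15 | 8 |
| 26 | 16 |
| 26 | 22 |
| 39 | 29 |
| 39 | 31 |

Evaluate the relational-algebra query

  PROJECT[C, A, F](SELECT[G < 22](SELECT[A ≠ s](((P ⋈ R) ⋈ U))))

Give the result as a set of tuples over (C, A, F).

P ⋈ R (natural join on A): {(k, n, 10, 37, 20), (k, w, 24, 37, 20), (s, z, 39, 19, 25), (s, z, 39, 19, 3), (z, k, 15, 18, 31), (z, k, 15, 22, 27), (z, k, 15, 5, 5), (z, t, 14, 18, 31), (z, t, 14, 22, 27), (z, t, 14, 5, 5), (z, y, 26, 18, 31), (z, y, 26, 22, 27), (z, y, 26, 5, 5)}
(P ⋈ R) ⋈ U (natural join on E): {(s, z, 39, 19, 25, 29), (s, z, 39, 19, 25, 31), (s, z, 39, 19, 3, 29), (s, z, 39, 19, 3, 31), (z, k, 15, 18, 31, 23), (z, k, 15, 18, 31, 25), (z, k, 15, 18, 31, 8), (z, k, 15, 22, 27, 23), (z, k, 15, 22, 27, 25), (z, k, 15, 22, 27, 8), (z, k, 15, 5, 5, 23), (z, k, 15, 5, 5, 25), (z, k, 15, 5, 5, 8), (z, y, 26, 18, 31, 16), (z, y, 26, 18, 31, 22), (z, y, 26, 22, 27, 16), (z, y, 26, 22, 27, 22), (z, y, 26, 5, 5, 16), (z, y, 26, 5, 5, 22)}
Selection A ≠ s: {(z, k, 15, 18, 31, 23), (z, k, 15, 18, 31, 25), (z, k, 15, 18, 31, 8), (z, k, 15, 22, 27, 23), (z, k, 15, 22, 27, 25), (z, k, 15, 22, 27, 8), (z, k, 15, 5, 5, 23), (z, k, 15, 5, 5, 25), (z, k, 15, 5, 5, 8), (z, y, 26, 18, 31, 16), (z, y, 26, 18, 31, 22), (z, y, 26, 22, 27, 16), (z, y, 26, 22, 27, 22), (z, y, 26, 5, 5, 16), (z, y, 26, 5, 5, 22)}
Selection G < 22: {(z, k, 15, 18, 31, 23), (z, k, 15, 18, 31, 25), (z, k, 15, 18, 31, 8), (z, k, 15, 5, 5, 23), (z, k, 15, 5, 5, 25), (z, k, 15, 5, 5, 8), (z, y, 26, 18, 31, 16), (z, y, 26, 18, 31, 22), (z, y, 26, 5, 5, 16), (z, y, 26, 5, 5, 22)}
Keep only column(s) C, A, F (5 duplicate(s) eliminated): {(k, z, 23), (k, z, 25), (k, z, 8), (y, z, 16), (y, z, 22)}

{(k, z, 23), (k, z, 25), (k, z, 8), (y, z, 16), (y, z, 22)}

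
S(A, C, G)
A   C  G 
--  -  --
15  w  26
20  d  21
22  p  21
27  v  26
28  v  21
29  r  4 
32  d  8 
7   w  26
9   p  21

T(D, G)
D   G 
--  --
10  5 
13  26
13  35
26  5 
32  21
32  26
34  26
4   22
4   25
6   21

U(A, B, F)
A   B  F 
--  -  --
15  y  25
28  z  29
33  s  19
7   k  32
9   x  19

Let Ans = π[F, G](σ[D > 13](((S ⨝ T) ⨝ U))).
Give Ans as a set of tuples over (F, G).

{(19, 21), (25, 26), (29, 21), (32, 26)}

S ⋈ T (natural join on G): {(15, w, 26, 13), (15, w, 26, 32), (15, w, 26, 34), (20, d, 21, 32), (20, d, 21, 6), (22, p, 21, 32), (22, p, 21, 6), (27, v, 26, 13), (27, v, 26, 32), (27, v, 26, 34), (28, v, 21, 32), (28, v, 21, 6), (7, w, 26, 13), (7, w, 26, 32), (7, w, 26, 34), (9, p, 21, 32), (9, p, 21, 6)}
(S ⨝ T) ⋈ U (natural join on A): {(15, w, 26, 13, y, 25), (15, w, 26, 32, y, 25), (15, w, 26, 34, y, 25), (28, v, 21, 32, z, 29), (28, v, 21, 6, z, 29), (7, w, 26, 13, k, 32), (7, w, 26, 32, k, 32), (7, w, 26, 34, k, 32), (9, p, 21, 32, x, 19), (9, p, 21, 6, x, 19)}
Apply σ_{D > 13}; surviving tuples: {(15, w, 26, 32, y, 25), (15, w, 26, 34, y, 25), (28, v, 21, 32, z, 29), (7, w, 26, 32, k, 32), (7, w, 26, 34, k, 32), (9, p, 21, 32, x, 19)}
π[F, G]: project onto (F, G) (2 duplicate(s) eliminated) → {(19, 21), (25, 26), (29, 21), (32, 26)}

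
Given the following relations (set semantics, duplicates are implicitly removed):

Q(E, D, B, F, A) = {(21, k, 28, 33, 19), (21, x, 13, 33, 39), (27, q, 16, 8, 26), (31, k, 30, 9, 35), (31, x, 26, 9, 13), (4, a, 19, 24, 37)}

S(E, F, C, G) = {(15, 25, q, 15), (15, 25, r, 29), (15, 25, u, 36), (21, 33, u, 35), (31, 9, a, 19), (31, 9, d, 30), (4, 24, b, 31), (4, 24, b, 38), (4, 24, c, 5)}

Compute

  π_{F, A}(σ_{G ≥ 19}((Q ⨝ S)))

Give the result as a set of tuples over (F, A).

{(24, 37), (33, 19), (33, 39), (9, 13), (9, 35)}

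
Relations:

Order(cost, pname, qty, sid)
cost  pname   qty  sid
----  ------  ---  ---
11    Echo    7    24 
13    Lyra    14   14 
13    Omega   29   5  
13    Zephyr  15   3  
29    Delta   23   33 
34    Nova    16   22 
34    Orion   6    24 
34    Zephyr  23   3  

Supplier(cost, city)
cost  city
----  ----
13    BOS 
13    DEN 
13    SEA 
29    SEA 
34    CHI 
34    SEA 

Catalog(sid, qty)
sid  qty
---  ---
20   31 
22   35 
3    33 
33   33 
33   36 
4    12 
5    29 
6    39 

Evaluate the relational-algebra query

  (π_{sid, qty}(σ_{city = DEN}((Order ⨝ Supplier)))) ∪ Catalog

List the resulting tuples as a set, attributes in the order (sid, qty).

Order ⋈ Supplier (natural join on cost): {(13, Lyra, 14, 14, BOS), (13, Lyra, 14, 14, DEN), (13, Lyra, 14, 14, SEA), (13, Omega, 29, 5, BOS), (13, Omega, 29, 5, DEN), (13, Omega, 29, 5, SEA), (13, Zephyr, 15, 3, BOS), (13, Zephyr, 15, 3, DEN), (13, Zephyr, 15, 3, SEA), (29, Delta, 23, 33, SEA), (34, Nova, 16, 22, CHI), (34, Nova, 16, 22, SEA), (34, Orion, 6, 24, CHI), (34, Orion, 6, 24, SEA), (34, Zephyr, 23, 3, CHI), (34, Zephyr, 23, 3, SEA)}
Selection city = DEN: {(13, Lyra, 14, 14, DEN), (13, Omega, 29, 5, DEN), (13, Zephyr, 15, 3, DEN)}
π[sid, qty]: project onto (sid, qty) → {(14, 14), (3, 15), (5, 29)}
Set union of the two operands is {(14, 14), (20, 31), (22, 35), (3, 15), (3, 33), (33, 33), (33, 36), (4, 12), (5, 29), (6, 39)}.

{(14, 14), (20, 31), (22, 35), (3, 15), (3, 33), (33, 33), (33, 36), (4, 12), (5, 29), (6, 39)}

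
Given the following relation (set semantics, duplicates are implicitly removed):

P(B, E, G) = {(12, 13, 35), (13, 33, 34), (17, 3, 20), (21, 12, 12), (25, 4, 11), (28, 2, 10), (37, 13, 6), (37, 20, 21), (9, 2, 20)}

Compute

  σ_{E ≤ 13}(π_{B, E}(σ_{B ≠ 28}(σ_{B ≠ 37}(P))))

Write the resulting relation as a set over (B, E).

{(12, 13), (17, 3), (21, 12), (25, 4), (9, 2)}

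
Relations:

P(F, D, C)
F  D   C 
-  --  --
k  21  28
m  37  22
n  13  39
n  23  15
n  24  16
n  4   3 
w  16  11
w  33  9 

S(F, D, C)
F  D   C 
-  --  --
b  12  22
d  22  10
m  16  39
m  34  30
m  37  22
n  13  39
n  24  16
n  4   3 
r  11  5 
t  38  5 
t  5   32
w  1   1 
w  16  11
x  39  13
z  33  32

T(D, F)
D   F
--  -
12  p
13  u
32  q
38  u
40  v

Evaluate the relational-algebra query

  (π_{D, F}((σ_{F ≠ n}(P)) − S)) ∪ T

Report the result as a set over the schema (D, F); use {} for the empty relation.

Filtering on F ≠ n leaves {(k, 21, 28), (m, 37, 22), (w, 16, 11), (w, 33, 9)}.
Taking the difference: {(k, 21, 28), (w, 33, 9)}
Projecting to D, F: {(21, k), (33, w)}
Taking the union: {(12, p), (13, u), (21, k), (32, q), (33, w), (38, u), (40, v)}

{(12, p), (13, u), (21, k), (32, q), (33, w), (38, u), (40, v)}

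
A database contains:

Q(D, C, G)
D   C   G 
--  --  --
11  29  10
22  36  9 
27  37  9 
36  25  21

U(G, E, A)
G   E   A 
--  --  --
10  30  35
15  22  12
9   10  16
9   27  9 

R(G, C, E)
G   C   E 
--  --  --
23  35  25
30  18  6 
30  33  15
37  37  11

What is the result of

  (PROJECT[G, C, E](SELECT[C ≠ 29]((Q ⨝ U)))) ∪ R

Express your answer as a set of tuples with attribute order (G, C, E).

Q ⋈ U (natural join on G): {(11, 29, 10, 30, 35), (22, 36, 9, 10, 16), (22, 36, 9, 27, 9), (27, 37, 9, 10, 16), (27, 37, 9, 27, 9)}
Selection C ≠ 29: {(22, 36, 9, 10, 16), (22, 36, 9, 27, 9), (27, 37, 9, 10, 16), (27, 37, 9, 27, 9)}
Projecting to G, C, E: {(9, 36, 10), (9, 36, 27), (9, 37, 10), (9, 37, 27)}
Union: {(9, 36, 10), (9, 36, 27), (9, 37, 10), (9, 37, 27)} with {(23, 35, 25), (30, 18, 6), (30, 33, 15), (37, 37, 11)} → {(23, 35, 25), (30, 18, 6), (30, 33, 15), (37, 37, 11), (9, 36, 10), (9, 36, 27), (9, 37, 10), (9, 37, 27)}

{(23, 35, 25), (30, 18, 6), (30, 33, 15), (37, 37, 11), (9, 36, 10), (9, 36, 27), (9, 37, 10), (9, 37, 27)}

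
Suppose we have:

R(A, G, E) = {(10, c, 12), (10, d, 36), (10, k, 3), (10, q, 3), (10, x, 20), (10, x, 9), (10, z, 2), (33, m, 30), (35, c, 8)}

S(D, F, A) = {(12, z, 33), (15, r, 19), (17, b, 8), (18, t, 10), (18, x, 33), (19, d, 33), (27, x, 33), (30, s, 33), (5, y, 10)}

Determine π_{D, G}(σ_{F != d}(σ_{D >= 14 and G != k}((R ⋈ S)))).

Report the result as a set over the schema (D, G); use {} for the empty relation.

{(18, c), (18, d), (18, m), (18, q), (18, x), (18, z), (27, m), (30, m)}

Natural join on A: {(10, c, 12, 18, t), (10, c, 12, 5, y), (10, d, 36, 18, t), (10, d, 36, 5, y), (10, k, 3, 18, t), (10, k, 3, 5, y), (10, q, 3, 18, t), (10, q, 3, 5, y), (10, x, 20, 18, t), (10, x, 20, 5, y), (10, x, 9, 18, t), (10, x, 9, 5, y), (10, z, 2, 18, t), (10, z, 2, 5, y), (33, m, 30, 12, z), (33, m, 30, 18, x), (33, m, 30, 19, d), (33, m, 30, 27, x), (33, m, 30, 30, s)}
σ[D >= 14 and G != k]: keep tuples satisfying D >= 14 and G != k → {(10, c, 12, 18, t), (10, d, 36, 18, t), (10, q, 3, 18, t), (10, x, 20, 18, t), (10, x, 9, 18, t), (10, z, 2, 18, t), (33, m, 30, 18, x), (33, m, 30, 19, d), (33, m, 30, 27, x), (33, m, 30, 30, s)}
σ[F != d]: keep tuples satisfying F != d → {(10, c, 12, 18, t), (10, d, 36, 18, t), (10, q, 3, 18, t), (10, x, 20, 18, t), (10, x, 9, 18, t), (10, z, 2, 18, t), (33, m, 30, 18, x), (33, m, 30, 27, x), (33, m, 30, 30, s)}
Projecting to D, G (1 duplicate(s) eliminated): {(18, c), (18, d), (18, m), (18, q), (18, x), (18, z), (27, m), (30, m)}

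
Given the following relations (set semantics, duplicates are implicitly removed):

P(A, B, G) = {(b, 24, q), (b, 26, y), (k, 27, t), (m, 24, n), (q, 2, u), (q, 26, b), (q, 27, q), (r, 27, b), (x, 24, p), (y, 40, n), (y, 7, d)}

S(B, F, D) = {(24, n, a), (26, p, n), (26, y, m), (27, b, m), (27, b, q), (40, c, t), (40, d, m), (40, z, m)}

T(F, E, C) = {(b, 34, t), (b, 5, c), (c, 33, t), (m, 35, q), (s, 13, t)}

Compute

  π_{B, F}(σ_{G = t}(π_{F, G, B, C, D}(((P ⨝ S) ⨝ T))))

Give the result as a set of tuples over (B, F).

P ⋈ S (natural join on B): {(b, 24, q, n, a), (b, 26, y, p, n), (b, 26, y, y, m), (k, 27, t, b, m), (k, 27, t, b, q), (m, 24, n, n, a), (q, 26, b, p, n), (q, 26, b, y, m), (q, 27, q, b, m), (q, 27, q, b, q), (r, 27, b, b, m), (r, 27, b, b, q), (x, 24, p, n, a), (y, 40, n, c, t), (y, 40, n, d, m), (y, 40, n, z, m)}
(P ⨝ S) ⋈ T (natural join on F): {(k, 27, t, b, m, 34, t), (k, 27, t, b, m, 5, c), (k, 27, t, b, q, 34, t), (k, 27, t, b, q, 5, c), (q, 27, q, b, m, 34, t), (q, 27, q, b, m, 5, c), (q, 27, q, b, q, 34, t), (q, 27, q, b, q, 5, c), (r, 27, b, b, m, 34, t), (r, 27, b, b, m, 5, c), (r, 27, b, b, q, 34, t), (r, 27, b, b, q, 5, c), (y, 40, n, c, t, 33, t)}
π_{F, G, B, C, D} gives {(b, b, 27, c, m), (b, b, 27, c, q), (b, b, 27, t, m), (b, b, 27, t, q), (b, q, 27, c, m), (b, q, 27, c, q), (b, q, 27, t, m), (b, q, 27, t, q), (b, t, 27, c, m), (b, t, 27, c, q), (b, t, 27, t, m), (b, t, 27, t, q), (c, n, 40, t, t)}.
Apply σ_{G = t}; surviving tuples: {(b, t, 27, c, m), (b, t, 27, c, q), (b, t, 27, t, m), (b, t, 27, t, q)}
π_{B, F} gives {(27, b)} (3 duplicate(s) eliminated).

{(27, b)}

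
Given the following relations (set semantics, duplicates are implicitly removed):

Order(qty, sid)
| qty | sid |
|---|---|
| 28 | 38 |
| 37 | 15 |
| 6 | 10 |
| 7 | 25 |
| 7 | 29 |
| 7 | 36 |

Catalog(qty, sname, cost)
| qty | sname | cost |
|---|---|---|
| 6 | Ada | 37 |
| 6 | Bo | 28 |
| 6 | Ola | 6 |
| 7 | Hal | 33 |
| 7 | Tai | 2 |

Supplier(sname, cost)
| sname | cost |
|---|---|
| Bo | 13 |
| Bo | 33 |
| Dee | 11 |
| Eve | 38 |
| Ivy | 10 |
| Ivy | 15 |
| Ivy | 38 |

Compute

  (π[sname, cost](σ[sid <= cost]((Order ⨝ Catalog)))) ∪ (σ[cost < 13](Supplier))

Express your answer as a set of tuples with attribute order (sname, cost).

{(Ada, 37), (Bo, 28), (Dee, 11), (Hal, 33), (Ivy, 10)}

Natural join on qty: {(6, 10, Ada, 37), (6, 10, Bo, 28), (6, 10, Ola, 6), (7, 25, Hal, 33), (7, 25, Tai, 2), (7, 29, Hal, 33), (7, 29, Tai, 2), (7, 36, Hal, 33), (7, 36, Tai, 2)}
Apply σ_{sid <= cost}; surviving tuples: {(6, 10, Ada, 37), (6, 10, Bo, 28), (7, 25, Hal, 33), (7, 29, Hal, 33)}
Projecting to sname, cost (1 duplicate(s) eliminated): {(Ada, 37), (Bo, 28), (Hal, 33)}
Apply σ_{cost < 13}; surviving tuples: {(Dee, 11), (Ivy, 10)}
Set union of the two operands is {(Ada, 37), (Bo, 28), (Dee, 11), (Hal, 33), (Ivy, 10)}.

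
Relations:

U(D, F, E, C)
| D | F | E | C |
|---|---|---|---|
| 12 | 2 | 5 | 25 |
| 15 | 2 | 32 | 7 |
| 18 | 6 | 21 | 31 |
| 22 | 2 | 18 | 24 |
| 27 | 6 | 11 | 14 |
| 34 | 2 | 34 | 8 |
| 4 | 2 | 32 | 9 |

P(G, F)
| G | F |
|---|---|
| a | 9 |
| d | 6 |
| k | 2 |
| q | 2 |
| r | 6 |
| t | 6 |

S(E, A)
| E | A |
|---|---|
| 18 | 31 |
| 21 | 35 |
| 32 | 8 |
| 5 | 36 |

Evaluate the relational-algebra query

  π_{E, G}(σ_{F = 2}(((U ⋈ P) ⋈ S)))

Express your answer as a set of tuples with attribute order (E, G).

U ⋈ P (natural join on F): {(12, 2, 5, 25, k), (12, 2, 5, 25, q), (15, 2, 32, 7, k), (15, 2, 32, 7, q), (18, 6, 21, 31, d), (18, 6, 21, 31, r), (18, 6, 21, 31, t), (22, 2, 18, 24, k), (22, 2, 18, 24, q), (27, 6, 11, 14, d), (27, 6, 11, 14, r), (27, 6, 11, 14, t), (34, 2, 34, 8, k), (34, 2, 34, 8, q), (4, 2, 32, 9, k), (4, 2, 32, 9, q)}
(U ⋈ P) ⋈ S (natural join on E): {(12, 2, 5, 25, k, 36), (12, 2, 5, 25, q, 36), (15, 2, 32, 7, k, 8), (15, 2, 32, 7, q, 8), (18, 6, 21, 31, d, 35), (18, 6, 21, 31, r, 35), (18, 6, 21, 31, t, 35), (22, 2, 18, 24, k, 31), (22, 2, 18, 24, q, 31), (4, 2, 32, 9, k, 8), (4, 2, 32, 9, q, 8)}
Apply σ_{F = 2}; surviving tuples: {(12, 2, 5, 25, k, 36), (12, 2, 5, 25, q, 36), (15, 2, 32, 7, k, 8), (15, 2, 32, 7, q, 8), (22, 2, 18, 24, k, 31), (22, 2, 18, 24, q, 31), (4, 2, 32, 9, k, 8), (4, 2, 32, 9, q, 8)}
π_{E, G} gives {(18, k), (18, q), (32, k), (32, q), (5, k), (5, q)} (2 duplicate(s) eliminated).

{(18, k), (18, q), (32, k), (32, q), (5, k), (5, q)}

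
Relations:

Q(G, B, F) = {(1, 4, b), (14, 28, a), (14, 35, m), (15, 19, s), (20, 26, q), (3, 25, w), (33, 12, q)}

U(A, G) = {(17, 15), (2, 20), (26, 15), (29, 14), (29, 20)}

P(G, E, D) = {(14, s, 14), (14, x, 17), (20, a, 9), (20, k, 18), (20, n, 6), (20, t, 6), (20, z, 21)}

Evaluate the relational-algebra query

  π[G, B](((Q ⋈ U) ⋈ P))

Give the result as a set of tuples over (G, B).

Q ⋈ U (natural join on G): {(14, 28, a, 29), (14, 35, m, 29), (15, 19, s, 17), (15, 19, s, 26), (20, 26, q, 2), (20, 26, q, 29)}
(Q ⋈ U) ⋈ P (natural join on G): {(14, 28, a, 29, s, 14), (14, 28, a, 29, x, 17), (14, 35, m, 29, s, 14), (14, 35, m, 29, x, 17), (20, 26, q, 2, a, 9), (20, 26, q, 2, k, 18), (20, 26, q, 2, n, 6), (20, 26, q, 2, t, 6), (20, 26, q, 2, z, 21), (20, 26, q, 29, a, 9), (20, 26, q, 29, k, 18), (20, 26, q, 29, n, 6), (20, 26, q, 29, t, 6), (20, 26, q, 29, z, 21)}
π_{G, B} gives {(14, 28), (14, 35), (20, 26)} (11 duplicate(s) eliminated).

{(14, 28), (14, 35), (20, 26)}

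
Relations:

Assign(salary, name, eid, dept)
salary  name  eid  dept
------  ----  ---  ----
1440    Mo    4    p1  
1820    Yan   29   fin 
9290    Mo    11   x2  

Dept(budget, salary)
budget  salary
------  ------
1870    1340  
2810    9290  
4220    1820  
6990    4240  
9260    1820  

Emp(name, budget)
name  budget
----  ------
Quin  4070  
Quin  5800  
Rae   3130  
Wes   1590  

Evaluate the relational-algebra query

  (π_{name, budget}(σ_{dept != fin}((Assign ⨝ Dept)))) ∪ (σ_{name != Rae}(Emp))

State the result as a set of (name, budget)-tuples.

{(Mo, 2810), (Quin, 4070), (Quin, 5800), (Wes, 1590)}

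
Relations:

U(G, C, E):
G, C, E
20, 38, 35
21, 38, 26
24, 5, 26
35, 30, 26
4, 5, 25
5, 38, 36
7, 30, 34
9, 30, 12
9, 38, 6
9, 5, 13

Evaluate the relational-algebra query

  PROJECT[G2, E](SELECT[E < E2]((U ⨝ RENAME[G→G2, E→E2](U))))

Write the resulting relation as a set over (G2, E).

{(20, 26), (20, 6), (21, 6), (24, 13), (24, 25), (35, 12), (4, 13), (5, 26), (5, 35), (5, 6), (7, 12), (7, 26)}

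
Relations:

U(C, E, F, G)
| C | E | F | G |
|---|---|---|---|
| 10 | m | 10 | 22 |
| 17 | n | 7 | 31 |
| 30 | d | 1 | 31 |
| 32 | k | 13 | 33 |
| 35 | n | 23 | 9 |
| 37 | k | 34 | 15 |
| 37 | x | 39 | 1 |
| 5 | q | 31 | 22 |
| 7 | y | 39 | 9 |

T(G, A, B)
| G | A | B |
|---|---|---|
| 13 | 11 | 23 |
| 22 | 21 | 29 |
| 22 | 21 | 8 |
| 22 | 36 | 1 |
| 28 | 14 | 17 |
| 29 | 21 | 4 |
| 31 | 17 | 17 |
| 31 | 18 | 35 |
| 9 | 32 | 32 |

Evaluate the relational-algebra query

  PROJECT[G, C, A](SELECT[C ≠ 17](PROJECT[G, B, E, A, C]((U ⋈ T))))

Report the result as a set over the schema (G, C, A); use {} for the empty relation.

{(22, 10, 21), (22, 10, 36), (22, 5, 21), (22, 5, 36), (31, 30, 17), (31, 30, 18), (9, 35, 32), (9, 7, 32)}

U ⋈ T (natural join on G): {(10, m, 10, 22, 21, 29), (10, m, 10, 22, 21, 8), (10, m, 10, 22, 36, 1), (17, n, 7, 31, 17, 17), (17, n, 7, 31, 18, 35), (30, d, 1, 31, 17, 17), (30, d, 1, 31, 18, 35), (35, n, 23, 9, 32, 32), (5, q, 31, 22, 21, 29), (5, q, 31, 22, 21, 8), (5, q, 31, 22, 36, 1), (7, y, 39, 9, 32, 32)}
Keep only column(s) G, B, E, A, C: {(22, 1, m, 36, 10), (22, 1, q, 36, 5), (22, 29, m, 21, 10), (22, 29, q, 21, 5), (22, 8, m, 21, 10), (22, 8, q, 21, 5), (31, 17, d, 17, 30), (31, 17, n, 17, 17), (31, 35, d, 18, 30), (31, 35, n, 18, 17), (9, 32, n, 32, 35), (9, 32, y, 32, 7)}
σ[C ≠ 17]: keep tuples satisfying C ≠ 17 → {(22, 1, m, 36, 10), (22, 1, q, 36, 5), (22, 29, m, 21, 10), (22, 29, q, 21, 5), (22, 8, m, 21, 10), (22, 8, q, 21, 5), (31, 17, d, 17, 30), (31, 35, d, 18, 30), (9, 32, n, 32, 35), (9, 32, y, 32, 7)}
Keep only column(s) G, C, A (2 duplicate(s) eliminated): {(22, 10, 21), (22, 10, 36), (22, 5, 21), (22, 5, 36), (31, 30, 17), (31, 30, 18), (9, 35, 32), (9, 7, 32)}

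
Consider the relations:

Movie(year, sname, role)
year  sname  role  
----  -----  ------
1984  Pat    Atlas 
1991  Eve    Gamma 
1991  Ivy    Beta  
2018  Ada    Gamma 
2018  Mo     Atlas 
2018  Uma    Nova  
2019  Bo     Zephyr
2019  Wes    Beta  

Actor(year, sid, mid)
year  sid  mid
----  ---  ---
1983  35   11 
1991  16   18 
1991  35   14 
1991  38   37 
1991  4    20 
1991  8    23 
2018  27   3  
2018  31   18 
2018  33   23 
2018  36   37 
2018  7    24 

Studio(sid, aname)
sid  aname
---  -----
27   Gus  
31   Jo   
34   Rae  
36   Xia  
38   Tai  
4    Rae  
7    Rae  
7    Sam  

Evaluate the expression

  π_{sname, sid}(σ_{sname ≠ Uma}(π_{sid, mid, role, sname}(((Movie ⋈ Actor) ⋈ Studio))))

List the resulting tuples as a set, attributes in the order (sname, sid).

{(Ada, 27), (Ada, 31), (Ada, 36), (Ada, 7), (Eve, 38), (Eve, 4), (Ivy, 38), (Ivy, 4), (Mo, 27), (Mo, 31), (Mo, 36), (Mo, 7)}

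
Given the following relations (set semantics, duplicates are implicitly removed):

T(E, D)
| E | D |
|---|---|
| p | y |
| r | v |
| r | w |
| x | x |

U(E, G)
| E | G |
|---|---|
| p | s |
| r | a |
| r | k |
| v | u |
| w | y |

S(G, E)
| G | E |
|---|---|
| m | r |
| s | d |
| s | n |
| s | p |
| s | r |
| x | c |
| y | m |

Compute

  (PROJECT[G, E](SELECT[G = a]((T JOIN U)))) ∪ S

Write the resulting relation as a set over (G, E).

{(a, r), (m, r), (s, d), (s, n), (s, p), (s, r), (x, c), (y, m)}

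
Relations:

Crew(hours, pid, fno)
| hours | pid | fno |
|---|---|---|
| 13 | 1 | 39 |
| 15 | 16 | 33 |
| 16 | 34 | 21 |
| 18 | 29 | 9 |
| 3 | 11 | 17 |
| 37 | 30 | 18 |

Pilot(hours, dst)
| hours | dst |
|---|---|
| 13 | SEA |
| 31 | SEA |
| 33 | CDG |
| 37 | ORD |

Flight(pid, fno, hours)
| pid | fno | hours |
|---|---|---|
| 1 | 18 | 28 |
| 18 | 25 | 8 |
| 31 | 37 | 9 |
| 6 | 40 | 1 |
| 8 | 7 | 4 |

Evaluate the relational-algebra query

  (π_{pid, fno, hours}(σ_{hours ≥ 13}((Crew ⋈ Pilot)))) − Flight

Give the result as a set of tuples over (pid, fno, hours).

Natural join on hours: {(13, 1, 39, SEA), (37, 30, 18, ORD)}
σ[hours ≥ 13]: keep tuples satisfying hours ≥ 13 → {(13, 1, 39, SEA), (37, 30, 18, ORD)}
π_{pid, fno, hours} gives {(1, 39, 13), (30, 18, 37)}.
Difference: {(1, 39, 13), (30, 18, 37)} with {(1, 18, 28), (18, 25, 8), (31, 37, 9), (6, 40, 1), (8, 7, 4)} → {(1, 39, 13), (30, 18, 37)}

{(1, 39, 13), (30, 18, 37)}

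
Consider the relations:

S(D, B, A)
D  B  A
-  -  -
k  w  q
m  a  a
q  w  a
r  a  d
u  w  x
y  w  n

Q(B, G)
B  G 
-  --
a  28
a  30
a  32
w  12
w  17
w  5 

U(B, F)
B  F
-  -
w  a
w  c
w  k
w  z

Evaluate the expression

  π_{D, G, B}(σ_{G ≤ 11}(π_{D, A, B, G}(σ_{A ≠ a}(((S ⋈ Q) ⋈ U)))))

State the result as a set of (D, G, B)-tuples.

Natural join on B: {(k, w, q, 12), (k, w, q, 17), (k, w, q, 5), (m, a, a, 28), (m, a, a, 30), (m, a, a, 32), (q, w, a, 12), (q, w, a, 17), (q, w, a, 5), (r, a, d, 28), (r, a, d, 30), (r, a, d, 32), (u, w, x, 12), (u, w, x, 17), (u, w, x, 5), (y, w, n, 12), (y, w, n, 17), (y, w, n, 5)}
Natural join on B: {(k, w, q, 12, a), (k, w, q, 12, c), (k, w, q, 12, k), (k, w, q, 12, z), (k, w, q, 17, a), (k, w, q, 17, c), (k, w, q, 17, k), (k, w, q, 17, z), (k, w, q, 5, a), (k, w, q, 5, c), (k, w, q, 5, k), (k, w, q, 5, z), (q, w, a, 12, a), (q, w, a, 12, c), (q, w, a, 12, k), (q, w, a, 12, z), (q, w, a, 17, a), (q, w, a, 17, c), (q, w, a, 17, k), (q, w, a, 17, z), (q, w, a, 5, a), (q, w, a, 5, c), (q, w, a, 5, k), (q, w, a, 5, z), (u, w, x, 12, a), (u, w, x, 12, c), (u, w, x, 12, k), (u, w, x, 12, z), (u, w, x, 17, a), (u, w, x, 17, c), (u, w, x, 17, k), (u, w, x, 17, z), (u, w, x, 5, a), (u, w, x, 5, c), (u, w, x, 5, k), (u, w, x, 5, z), (y, w, n, 12, a), (y, w, n, 12, c), (y, w, n, 12, k), (y, w, n, 12, z), (y, w, n, 17, a), (y, w, n, 17, c), (y, w, n, 17, k), (y, w, n, 17, z), (y, w, n, 5, a), (y, w, n, 5, c), (y, w, n, 5, k), (y, w, n, 5, z)}
Selection A ≠ a: {(k, w, q, 12, a), (k, w, q, 12, c), (k, w, q, 12, k), (k, w, q, 12, z), (k, w, q, 17, a), (k, w, q, 17, c), (k, w, q, 17, k), (k, w, q, 17, z), (k, w, q, 5, a), (k, w, q, 5, c), (k, w, q, 5, k), (k, w, q, 5, z), (u, w, x, 12, a), (u, w, x, 12, c), (u, w, x, 12, k), (u, w, x, 12, z), (u, w, x, 17, a), (u, w, x, 17, c), (u, w, x, 17, k), (u, w, x, 17, z), (u, w, x, 5, a), (u, w, x, 5, c), (u, w, x, 5, k), (u, w, x, 5, z), (y, w, n, 12, a), (y, w, n, 12, c), (y, w, n, 12, k), (y, w, n, 12, z), (y, w, n, 17, a), (y, w, n, 17, c), (y, w, n, 17, k), (y, w, n, 17, z), (y, w, n, 5, a), (y, w, n, 5, c), (y, w, n, 5, k), (y, w, n, 5, z)}
Keep only column(s) D, A, B, G (27 duplicate(s) eliminated): {(k, q, w, 12), (k, q, w, 17), (k, q, w, 5), (u, x, w, 12), (u, x, w, 17), (u, x, w, 5), (y, n, w, 12), (y, n, w, 17), (y, n, w, 5)}
Selection G ≤ 11: {(k, q, w, 5), (u, x, w, 5), (y, n, w, 5)}
Keep only column(s) D, G, B: {(k, 5, w), (u, 5, w), (y, 5, w)}

{(k, 5, w), (u, 5, w), (y, 5, w)}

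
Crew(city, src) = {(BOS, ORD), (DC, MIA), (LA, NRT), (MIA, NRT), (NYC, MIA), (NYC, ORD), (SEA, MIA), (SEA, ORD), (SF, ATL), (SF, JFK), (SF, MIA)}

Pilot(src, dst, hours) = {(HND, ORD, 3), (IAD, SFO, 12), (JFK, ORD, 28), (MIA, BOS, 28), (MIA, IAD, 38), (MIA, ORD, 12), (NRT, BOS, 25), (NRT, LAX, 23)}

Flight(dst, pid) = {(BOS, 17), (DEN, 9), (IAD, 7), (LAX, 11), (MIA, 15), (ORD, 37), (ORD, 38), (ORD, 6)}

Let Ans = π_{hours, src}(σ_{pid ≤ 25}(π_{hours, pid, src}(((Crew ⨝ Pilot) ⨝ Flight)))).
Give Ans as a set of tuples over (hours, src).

Joining Crew and Pilot on src yields {(DC, MIA, BOS, 28), (DC, MIA, IAD, 38), (DC, MIA, ORD, 12), (LA, NRT, BOS, 25), (LA, NRT, LAX, 23), (MIA, NRT, BOS, 25), (MIA, NRT, LAX, 23), (NYC, MIA, BOS, 28), (NYC, MIA, IAD, 38), (NYC, MIA, ORD, 12), (SEA, MIA, BOS, 28), (SEA, MIA, IAD, 38), (SEA, MIA, ORD, 12), (SF, JFK, ORD, 28), (SF, MIA, BOS, 28), (SF, MIA, IAD, 38), (SF, MIA, ORD, 12)}.
Joining (Crew ⨝ Pilot) and Flight on dst yields {(DC, MIA, BOS, 28, 17), (DC, MIA, IAD, 38, 7), (DC, MIA, ORD, 12, 37), (DC, MIA, ORD, 12, 38), (DC, MIA, ORD, 12, 6), (LA, NRT, BOS, 25, 17), (LA, NRT, LAX, 23, 11), (MIA, NRT, BOS, 25, 17), (MIA, NRT, LAX, 23, 11), (NYC, MIA, BOS, 28, 17), (NYC, MIA, IAD, 38, 7), (NYC, MIA, ORD, 12, 37), (NYC, MIA, ORD, 12, 38), (NYC, MIA, ORD, 12, 6), (SEA, MIA, BOS, 28, 17), (SEA, MIA, IAD, 38, 7), (SEA, MIA, ORD, 12, 37), (SEA, MIA, ORD, 12, 38), (SEA, MIA, ORD, 12, 6), (SF, JFK, ORD, 28, 37), (SF, JFK, ORD, 28, 38), (SF, JFK, ORD, 28, 6), (SF, MIA, BOS, 28, 17), (SF, MIA, IAD, 38, 7), (SF, MIA, ORD, 12, 37), (SF, MIA, ORD, 12, 38), (SF, MIA, ORD, 12, 6)}.
Keep only column(s) hours, pid, src (17 duplicate(s) eliminated): {(12, 37, MIA), (12, 38, MIA), (12, 6, MIA), (23, 11, NRT), (25, 17, NRT), (28, 17, MIA), (28, 37, JFK), (28, 38, JFK), (28, 6, JFK), (38, 7, MIA)}
Filtering on pid ≤ 25 leaves {(12, 6, MIA), (23, 11, NRT), (25, 17, NRT), (28, 17, MIA), (28, 6, JFK), (38, 7, MIA)}.
Keep only column(s) hours, src: {(12, MIA), (23, NRT), (25, NRT), (28, JFK), (28, MIA), (38, MIA)}

{(12, MIA), (23, NRT), (25, NRT), (28, JFK), (28, MIA), (38, MIA)}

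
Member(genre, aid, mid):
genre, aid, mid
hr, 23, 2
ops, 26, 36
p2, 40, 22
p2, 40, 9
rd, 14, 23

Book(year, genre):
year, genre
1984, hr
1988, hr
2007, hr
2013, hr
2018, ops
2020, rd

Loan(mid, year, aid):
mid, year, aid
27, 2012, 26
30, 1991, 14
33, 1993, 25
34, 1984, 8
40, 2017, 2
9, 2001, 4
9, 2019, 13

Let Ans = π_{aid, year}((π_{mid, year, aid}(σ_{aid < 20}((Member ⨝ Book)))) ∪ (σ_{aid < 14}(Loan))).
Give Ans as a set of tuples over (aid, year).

{(13, 2019), (14, 2020), (2, 2017), (4, 2001), (8, 1984)}

Joining Member and Book on genre yields {(hr, 23, 2, 1984), (hr, 23, 2, 1988), (hr, 23, 2, 2007), (hr, 23, 2, 2013), (ops, 26, 36, 2018), (rd, 14, 23, 2020)}.
Selection aid < 20: {(rd, 14, 23, 2020)}
Projecting to mid, year, aid: {(23, 2020, 14)}
Selection aid < 14: {(34, 1984, 8), (40, 2017, 2), (9, 2001, 4), (9, 2019, 13)}
Set union of the two operands is {(23, 2020, 14), (34, 1984, 8), (40, 2017, 2), (9, 2001, 4), (9, 2019, 13)}.
Projecting to aid, year: {(13, 2019), (14, 2020), (2, 2017), (4, 2001), (8, 1984)}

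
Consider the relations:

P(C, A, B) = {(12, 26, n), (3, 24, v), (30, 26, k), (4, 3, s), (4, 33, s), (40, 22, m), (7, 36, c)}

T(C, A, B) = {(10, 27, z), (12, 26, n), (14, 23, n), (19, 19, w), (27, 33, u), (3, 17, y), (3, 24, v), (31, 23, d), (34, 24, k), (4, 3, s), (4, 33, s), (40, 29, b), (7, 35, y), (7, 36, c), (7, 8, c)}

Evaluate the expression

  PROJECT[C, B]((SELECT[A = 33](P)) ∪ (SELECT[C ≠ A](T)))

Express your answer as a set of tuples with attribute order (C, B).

{(10, z), (12, n), (14, n), (27, u), (3, v), (3, y), (31, d), (34, k), (4, s), (40, b), (7, c), (7, y)}

Selection A = 33: {(4, 33, s)}
Selection C ≠ A: {(10, 27, z), (12, 26, n), (14, 23, n), (27, 33, u), (3, 17, y), (3, 24, v), (31, 23, d), (34, 24, k), (4, 3, s), (4, 33, s), (40, 29, b), (7, 35, y), (7, 36, c), (7, 8, c)}
Set union of the two operands is {(10, 27, z), (12, 26, n), (14, 23, n), (27, 33, u), (3, 17, y), (3, 24, v), (31, 23, d), (34, 24, k), (4, 3, s), (4, 33, s), (40, 29, b), (7, 35, y), (7, 36, c), (7, 8, c)}.
Keep only column(s) C, B (2 duplicate(s) eliminated): {(10, z), (12, n), (14, n), (27, u), (3, v), (3, y), (31, d), (34, k), (4, s), (40, b), (7, c), (7, y)}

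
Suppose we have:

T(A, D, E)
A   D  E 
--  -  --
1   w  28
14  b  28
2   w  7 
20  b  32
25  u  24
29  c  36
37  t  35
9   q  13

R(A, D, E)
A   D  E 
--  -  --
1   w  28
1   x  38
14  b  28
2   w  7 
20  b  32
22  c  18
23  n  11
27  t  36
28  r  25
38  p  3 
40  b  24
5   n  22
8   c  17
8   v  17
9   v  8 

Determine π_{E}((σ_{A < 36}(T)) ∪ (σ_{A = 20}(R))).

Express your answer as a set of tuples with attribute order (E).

σ[A < 36]: keep tuples satisfying A < 36 → {(1, w, 28), (14, b, 28), (2, w, 7), (20, b, 32), (25, u, 24), (29, c, 36), (9, q, 13)}
σ[A = 20]: keep tuples satisfying A = 20 → {(20, b, 32)}
Union: {(1, w, 28), (14, b, 28), (2, w, 7), (20, b, 32), (25, u, 24), (29, c, 36), (9, q, 13)} with {(20, b, 32)} → {(1, w, 28), (14, b, 28), (2, w, 7), (20, b, 32), (25, u, 24), (29, c, 36), (9, q, 13)}
Keep only column(s) E (1 duplicate(s) eliminated): {13, 24, 28, 32, 36, 7}

{13, 24, 28, 32, 36, 7}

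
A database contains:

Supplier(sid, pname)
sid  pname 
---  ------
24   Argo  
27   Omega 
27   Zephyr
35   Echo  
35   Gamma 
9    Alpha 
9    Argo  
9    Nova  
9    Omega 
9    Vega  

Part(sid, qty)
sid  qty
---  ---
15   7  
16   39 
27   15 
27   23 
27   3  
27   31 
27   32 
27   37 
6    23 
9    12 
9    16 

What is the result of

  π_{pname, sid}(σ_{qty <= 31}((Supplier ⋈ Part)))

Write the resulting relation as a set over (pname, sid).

{(Alpha, 9), (Argo, 9), (Nova, 9), (Omega, 27), (Omega, 9), (Vega, 9), (Zephyr, 27)}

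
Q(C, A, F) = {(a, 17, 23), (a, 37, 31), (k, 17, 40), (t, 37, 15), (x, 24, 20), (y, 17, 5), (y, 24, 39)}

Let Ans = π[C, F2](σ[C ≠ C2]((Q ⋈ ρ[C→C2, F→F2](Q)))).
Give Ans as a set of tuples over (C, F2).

ρ[C→C2, F→F2]: schema becomes (C2, A, F2); tuples unchanged.
Q ⋈ ρ[C→C2, F→F2](Q) (natural join on A): {(a, 17, 23, a, 23), (a, 17, 23, k, 40), (a, 17, 23, y, 5), (a, 37, 31, a, 31), (a, 37, 31, t, 15), (k, 17, 40, a, 23), (k, 17, 40, k, 40), (k, 17, 40, y, 5), (t, 37, 15, a, 31), (t, 37, 15, t, 15), (x, 24, 20, x, 20), (x, 24, 20, y, 39), (y, 17, 5, a, 23), (y, 17, 5, k, 40), (y, 17, 5, y, 5), (y, 24, 39, x, 20), (y, 24, 39, y, 39)}
Apply σ_{C ≠ C2}; surviving tuples: {(a, 17, 23, k, 40), (a, 17, 23, y, 5), (a, 37, 31, t, 15), (k, 17, 40, a, 23), (k, 17, 40, y, 5), (t, 37, 15, a, 31), (x, 24, 20, y, 39), (y, 17, 5, a, 23), (y, 17, 5, k, 40), (y, 24, 39, x, 20)}
π[C, F2]: project onto (C, F2) → {(a, 15), (a, 40), (a, 5), (k, 23), (k, 5), (t, 31), (x, 39), (y, 20), (y, 23), (y, 40)}

{(a, 15), (a, 40), (a, 5), (k, 23), (k, 5), (t, 31), (x, 39), (y, 20), (y, 23), (y, 40)}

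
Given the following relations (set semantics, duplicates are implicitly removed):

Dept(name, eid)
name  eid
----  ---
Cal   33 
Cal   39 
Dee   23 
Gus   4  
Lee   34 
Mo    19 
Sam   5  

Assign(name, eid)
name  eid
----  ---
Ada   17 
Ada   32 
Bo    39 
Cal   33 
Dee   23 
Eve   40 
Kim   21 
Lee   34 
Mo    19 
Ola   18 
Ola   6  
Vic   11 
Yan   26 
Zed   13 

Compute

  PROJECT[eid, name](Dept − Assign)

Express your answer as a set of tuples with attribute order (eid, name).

{(39, Cal), (4, Gus), (5, Sam)}

Taking the difference: {(Cal, 39), (Gus, 4), (Sam, 5)}
Projecting to eid, name: {(39, Cal), (4, Gus), (5, Sam)}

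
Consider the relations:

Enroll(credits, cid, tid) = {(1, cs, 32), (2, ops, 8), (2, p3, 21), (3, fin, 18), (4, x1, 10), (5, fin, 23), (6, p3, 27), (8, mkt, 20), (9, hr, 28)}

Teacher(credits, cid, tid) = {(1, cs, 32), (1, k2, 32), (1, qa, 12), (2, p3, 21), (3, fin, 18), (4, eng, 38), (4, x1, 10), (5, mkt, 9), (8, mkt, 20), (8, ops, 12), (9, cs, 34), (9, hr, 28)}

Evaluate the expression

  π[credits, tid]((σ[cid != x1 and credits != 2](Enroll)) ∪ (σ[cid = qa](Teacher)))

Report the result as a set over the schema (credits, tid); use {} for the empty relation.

{(1, 12), (1, 32), (3, 18), (5, 23), (6, 27), (8, 20), (9, 28)}

Selection cid != x1 and credits != 2: {(1, cs, 32), (3, fin, 18), (5, fin, 23), (6, p3, 27), (8, mkt, 20), (9, hr, 28)}
Selection cid = qa: {(1, qa, 12)}
Set union of the two operands is {(1, cs, 32), (1, qa, 12), (3, fin, 18), (5, fin, 23), (6, p3, 27), (8, mkt, 20), (9, hr, 28)}.
π_{credits, tid} gives {(1, 12), (1, 32), (3, 18), (5, 23), (6, 27), (8, 20), (9, 28)}.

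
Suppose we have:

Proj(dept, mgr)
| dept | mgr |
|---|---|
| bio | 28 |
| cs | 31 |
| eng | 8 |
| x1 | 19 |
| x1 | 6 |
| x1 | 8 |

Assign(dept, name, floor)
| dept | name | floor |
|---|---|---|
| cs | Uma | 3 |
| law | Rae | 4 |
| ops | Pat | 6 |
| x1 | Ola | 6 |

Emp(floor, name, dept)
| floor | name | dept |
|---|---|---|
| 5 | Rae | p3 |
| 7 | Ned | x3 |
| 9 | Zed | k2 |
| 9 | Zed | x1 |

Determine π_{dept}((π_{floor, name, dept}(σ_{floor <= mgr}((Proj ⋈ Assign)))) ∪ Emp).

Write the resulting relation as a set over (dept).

Proj ⋈ Assign (natural join on dept): {(cs, 31, Uma, 3), (x1, 19, Ola, 6), (x1, 6, Ola, 6), (x1, 8, Ola, 6)}
Filtering on floor <= mgr leaves {(cs, 31, Uma, 3), (x1, 19, Ola, 6), (x1, 6, Ola, 6), (x1, 8, Ola, 6)}.
Keep only column(s) floor, name, dept (2 duplicate(s) eliminated): {(3, Uma, cs), (6, Ola, x1)}
Union: {(3, Uma, cs), (6, Ola, x1)} with {(5, Rae, p3), (7, Ned, x3), (9, Zed, k2), (9, Zed, x1)} → {(3, Uma, cs), (5, Rae, p3), (6, Ola, x1), (7, Ned, x3), (9, Zed, k2), (9, Zed, x1)}
Keep only column(s) dept (1 duplicate(s) eliminated): {cs, k2, p3, x1, x3}

{cs, k2, p3, x1, x3}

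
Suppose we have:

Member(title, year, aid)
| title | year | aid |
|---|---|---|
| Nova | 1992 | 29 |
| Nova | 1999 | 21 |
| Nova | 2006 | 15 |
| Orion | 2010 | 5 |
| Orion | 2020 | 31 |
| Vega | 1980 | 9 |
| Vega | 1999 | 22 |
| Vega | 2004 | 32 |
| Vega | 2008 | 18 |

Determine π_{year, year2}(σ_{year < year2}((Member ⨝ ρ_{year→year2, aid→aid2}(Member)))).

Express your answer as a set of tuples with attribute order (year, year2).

{(1980, 1999), (1980, 2004), (1980, 2008), (1992, 1999), (1992, 2006), (1999, 2004), (1999, 2006), (1999, 2008), (2004, 2008), (2010, 2020)}

ρ[year→year2, aid→aid2]: schema becomes (title, year2, aid2); tuples unchanged.
Member ⋈ ρ_{year→year2, aid→aid2}(Member) (natural join on title): {(Nova, 1992, 29, 1992, 29), (Nova, 1992, 29, 1999, 21), (Nova, 1992, 29, 2006, 15), (Nova, 1999, 21, 1992, 29), (Nova, 1999, 21, 1999, 21), (Nova, 1999, 21, 2006, 15), (Nova, 2006, 15, 1992, 29), (Nova, 2006, 15, 1999, 21), (Nova, 2006, 15, 2006, 15), (Orion, 2010, 5, 2010, 5), (Orion, 2010, 5, 2020, 31), (Orion, 2020, 31, 2010, 5), (Orion, 2020, 31, 2020, 31), (Vega, 1980, 9, 1980, 9), (Vega, 1980, 9, 1999, 22), (Vega, 1980, 9, 2004, 32), (Vega, 1980, 9, 2008, 18), (Vega, 1999, 22, 1980, 9), (Vega, 1999, 22, 1999, 22), (Vega, 1999, 22, 2004, 32), (Vega, 1999, 22, 2008, 18), (Vega, 2004, 32, 1980, 9), (Vega, 2004, 32, 1999, 22), (Vega, 2004, 32, 2004, 32), (Vega, 2004, 32, 2008, 18), (Vega, 2008, 18, 1980, 9), (Vega, 2008, 18, 1999, 22), (Vega, 2008, 18, 2004, 32), (Vega, 2008, 18, 2008, 18)}
Apply σ_{year < year2}; surviving tuples: {(Nova, 1992, 29, 1999, 21), (Nova, 1992, 29, 2006, 15), (Nova, 1999, 21, 2006, 15), (Orion, 2010, 5, 2020, 31), (Vega, 1980, 9, 1999, 22), (Vega, 1980, 9, 2004, 32), (Vega, 1980, 9, 2008, 18), (Vega, 1999, 22, 2004, 32), (Vega, 1999, 22, 2008, 18), (Vega, 2004, 32, 2008, 18)}
Projecting to year, year2: {(1980, 1999), (1980, 2004), (1980, 2008), (1992, 1999), (1992, 2006), (1999, 2004), (1999, 2006), (1999, 2008), (2004, 2008), (2010, 2020)}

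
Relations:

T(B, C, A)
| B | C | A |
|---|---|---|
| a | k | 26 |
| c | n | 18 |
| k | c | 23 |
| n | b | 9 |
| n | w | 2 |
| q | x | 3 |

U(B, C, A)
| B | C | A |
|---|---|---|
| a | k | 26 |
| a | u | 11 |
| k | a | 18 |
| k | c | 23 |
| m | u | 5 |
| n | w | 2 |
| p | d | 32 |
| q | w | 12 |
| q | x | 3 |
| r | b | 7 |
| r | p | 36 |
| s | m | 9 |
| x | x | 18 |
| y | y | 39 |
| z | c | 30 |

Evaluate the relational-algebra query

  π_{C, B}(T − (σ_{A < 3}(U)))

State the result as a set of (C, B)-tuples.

Selection A < 3: {(n, w, 2)}
Difference: {(a, k, 26), (c, n, 18), (k, c, 23), (n, b, 9), (n, w, 2), (q, x, 3)} with {(n, w, 2)} → {(a, k, 26), (c, n, 18), (k, c, 23), (n, b, 9), (q, x, 3)}
Projecting to C, B: {(b, n), (c, k), (k, a), (n, c), (x, q)}

{(b, n), (c, k), (k, a), (n, c), (x, q)}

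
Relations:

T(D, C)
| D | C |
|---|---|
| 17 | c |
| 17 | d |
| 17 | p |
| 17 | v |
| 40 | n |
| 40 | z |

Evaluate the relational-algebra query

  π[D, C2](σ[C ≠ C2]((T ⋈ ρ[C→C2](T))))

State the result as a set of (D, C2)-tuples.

ρ[C→C2]: schema becomes (D, C2); tuples unchanged.
Joining T and ρ[C→C2](T) on D yields {(17, c, c), (17, c, d), (17, c, p), (17, c, v), (17, d, c), (17, d, d), (17, d, p), (17, d, v), (17, p, c), (17, p, d), (17, p, p), (17, p, v), (17, v, c), (17, v, d), (17, v, p), (17, v, v), (40, n, n), (40, n, z), (40, z, n), (40, z, z)}.
Apply σ_{C ≠ C2}; surviving tuples: {(17, c, d), (17, c, p), (17, c, v), (17, d, c), (17, d, p), (17, d, v), (17, p, c), (17, p, d), (17, p, v), (17, v, c), (17, v, d), (17, v, p), (40, n, z), (40, z, n)}
Projecting to D, C2 (8 duplicate(s) eliminated): {(17, c), (17, d), (17, p), (17, v), (40, n), (40, z)}

{(17, c), (17, d), (17, p), (17, v), (40, n), (40, z)}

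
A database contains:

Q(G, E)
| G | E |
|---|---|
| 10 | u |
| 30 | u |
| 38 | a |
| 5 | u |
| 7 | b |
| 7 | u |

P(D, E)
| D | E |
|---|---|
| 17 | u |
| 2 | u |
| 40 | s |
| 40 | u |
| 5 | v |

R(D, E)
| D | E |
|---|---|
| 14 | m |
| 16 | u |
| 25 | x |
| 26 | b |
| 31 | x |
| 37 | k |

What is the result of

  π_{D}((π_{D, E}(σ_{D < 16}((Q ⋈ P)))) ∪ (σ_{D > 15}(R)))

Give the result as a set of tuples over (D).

{16, 2, 25, 26, 31, 37}

Q ⋈ P (natural join on E): {(10, u, 17), (10, u, 2), (10, u, 40), (30, u, 17), (30, u, 2), (30, u, 40), (5, u, 17), (5, u, 2), (5, u, 40), (7, u, 17), (7, u, 2), (7, u, 40)}
Filtering on D < 16 leaves {(10, u, 2), (30, u, 2), (5, u, 2), (7, u, 2)}.
π[D, E]: project onto (D, E) (3 duplicate(s) eliminated) → {(2, u)}
Filtering on D > 15 leaves {(16, u), (25, x), (26, b), (31, x), (37, k)}.
Taking the union: {(16, u), (2, u), (25, x), (26, b), (31, x), (37, k)}
π[D]: project onto (D) → {16, 2, 25, 26, 31, 37}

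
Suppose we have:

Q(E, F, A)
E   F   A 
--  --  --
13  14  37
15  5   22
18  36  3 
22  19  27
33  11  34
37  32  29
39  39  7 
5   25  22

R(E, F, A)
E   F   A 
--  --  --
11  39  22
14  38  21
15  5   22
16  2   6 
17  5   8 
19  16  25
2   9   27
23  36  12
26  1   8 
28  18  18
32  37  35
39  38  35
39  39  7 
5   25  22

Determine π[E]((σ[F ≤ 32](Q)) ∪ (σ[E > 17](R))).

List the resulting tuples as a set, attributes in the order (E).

{13, 15, 19, 22, 23, 26, 28, 32, 33, 37, 39, 5}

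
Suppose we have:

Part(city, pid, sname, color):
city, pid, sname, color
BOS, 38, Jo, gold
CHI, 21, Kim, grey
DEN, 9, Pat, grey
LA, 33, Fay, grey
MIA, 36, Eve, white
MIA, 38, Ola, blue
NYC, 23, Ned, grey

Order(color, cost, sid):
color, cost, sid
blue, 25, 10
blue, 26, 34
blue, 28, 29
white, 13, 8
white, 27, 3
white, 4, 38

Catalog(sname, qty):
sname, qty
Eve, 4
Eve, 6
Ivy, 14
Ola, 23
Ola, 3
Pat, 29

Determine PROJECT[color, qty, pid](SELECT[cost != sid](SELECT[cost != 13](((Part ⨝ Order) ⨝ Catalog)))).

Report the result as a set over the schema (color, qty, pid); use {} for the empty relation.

Part ⋈ Order (natural join on color): {(MIA, 36, Eve, white, 13, 8), (MIA, 36, Eve, white, 27, 3), (MIA, 36, Eve, white, 4, 38), (MIA, 38, Ola, blue, 25, 10), (MIA, 38, Ola, blue, 26, 34), (MIA, 38, Ola, blue, 28, 29)}
(Part ⨝ Order) ⋈ Catalog (natural join on sname): {(MIA, 36, Eve, white, 13, 8, 4), (MIA, 36, Eve, white, 13, 8, 6), (MIA, 36, Eve, white, 27, 3, 4), (MIA, 36, Eve, white, 27, 3, 6), (MIA, 36, Eve, white, 4, 38, 4), (MIA, 36, Eve, white, 4, 38, 6), (MIA, 38, Ola, blue, 25, 10, 23), (MIA, 38, Ola, blue, 25, 10, 3), (MIA, 38, Ola, blue, 26, 34, 23), (MIA, 38, Ola, blue, 26, 34, 3), (MIA, 38, Ola, blue, 28, 29, 23), (MIA, 38, Ola, blue, 28, 29, 3)}
Filtering on cost != 13 leaves {(MIA, 36, Eve, white, 27, 3, 4), (MIA, 36, Eve, white, 27, 3, 6), (MIA, 36, Eve, white, 4, 38, 4), (MIA, 36, Eve, white, 4, 38, 6), (MIA, 38, Ola, blue, 25, 10, 23), (MIA, 38, Ola, blue, 25, 10, 3), (MIA, 38, Ola, blue, 26, 34, 23), (MIA, 38, Ola, blue, 26, 34, 3), (MIA, 38, Ola, blue, 28, 29, 23), (MIA, 38, Ola, blue, 28, 29, 3)}.
Filtering on cost != sid leaves {(MIA, 36, Eve, white, 27, 3, 4), (MIA, 36, Eve, white, 27, 3, 6), (MIA, 36, Eve, white, 4, 38, 4), (MIA, 36, Eve, white, 4, 38, 6), (MIA, 38, Ola, blue, 25, 10, 23), (MIA, 38, Ola, blue, 25, 10, 3), (MIA, 38, Ola, blue, 26, 34, 23), (MIA, 38, Ola, blue, 26, 34, 3), (MIA, 38, Ola, blue, 28, 29, 23), (MIA, 38, Ola, blue, 28, 29, 3)}.
π[color, qty, pid]: project onto (color, qty, pid) (6 duplicate(s) eliminated) → {(blue, 23, 38), (blue, 3, 38), (white, 4, 36), (white, 6, 36)}

{(blue, 23, 38), (blue, 3, 38), (white, 4, 36), (white, 6, 36)}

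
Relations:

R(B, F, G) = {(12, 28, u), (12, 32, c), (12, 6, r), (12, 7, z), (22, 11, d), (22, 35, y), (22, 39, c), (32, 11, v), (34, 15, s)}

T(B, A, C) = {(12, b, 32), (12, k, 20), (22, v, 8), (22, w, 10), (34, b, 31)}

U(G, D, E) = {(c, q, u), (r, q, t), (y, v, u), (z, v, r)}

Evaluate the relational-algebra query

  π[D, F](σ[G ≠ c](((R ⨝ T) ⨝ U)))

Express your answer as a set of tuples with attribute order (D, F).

R ⋈ T (natural join on B): {(12, 28, u, b, 32), (12, 28, u, k, 20), (12, 32, c, b, 32), (12, 32, c, k, 20), (12, 6, r, b, 32), (12, 6, r, k, 20), (12, 7, z, b, 32), (12, 7, z, k, 20), (22, 11, d, v, 8), (22, 11, d, w, 10), (22, 35, y, v, 8), (22, 35, y, w, 10), (22, 39, c, v, 8), (22, 39, c, w, 10), (34, 15, s, b, 31)}
(R ⨝ T) ⋈ U (natural join on G): {(12, 32, c, b, 32, q, u), (12, 32, c, k, 20, q, u), (12, 6, r, b, 32, q, t), (12, 6, r, k, 20, q, t), (12, 7, z, b, 32, v, r), (12, 7, z, k, 20, v, r), (22, 35, y, v, 8, v, u), (22, 35, y, w, 10, v, u), (22, 39, c, v, 8, q, u), (22, 39, c, w, 10, q, u)}
σ[G ≠ c]: keep tuples satisfying G ≠ c → {(12, 6, r, b, 32, q, t), (12, 6, r, k, 20, q, t), (12, 7, z, b, 32, v, r), (12, 7, z, k, 20, v, r), (22, 35, y, v, 8, v, u), (22, 35, y, w, 10, v, u)}
Projecting to D, F (3 duplicate(s) eliminated): {(q, 6), (v, 35), (v, 7)}

{(q, 6), (v, 35), (v, 7)}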